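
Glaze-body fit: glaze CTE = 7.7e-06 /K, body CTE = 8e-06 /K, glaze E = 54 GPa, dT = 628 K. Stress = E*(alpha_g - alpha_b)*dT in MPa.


Stress = 54*1000*(7.7e-06 - 8e-06)*628 = -10.2 MPa

-10.2


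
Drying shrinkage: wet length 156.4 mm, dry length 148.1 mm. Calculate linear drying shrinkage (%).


DS = (156.4 - 148.1) / 156.4 * 100 = 5.31%

5.31


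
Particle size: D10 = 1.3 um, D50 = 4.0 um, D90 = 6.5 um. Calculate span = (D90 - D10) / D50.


Span = (6.5 - 1.3) / 4.0 = 5.2 / 4.0 = 1.3

1.3


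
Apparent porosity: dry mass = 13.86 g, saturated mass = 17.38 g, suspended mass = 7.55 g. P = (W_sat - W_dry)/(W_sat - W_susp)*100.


P = (17.38 - 13.86) / (17.38 - 7.55) * 100 = 3.52 / 9.83 * 100 = 35.8%

35.8


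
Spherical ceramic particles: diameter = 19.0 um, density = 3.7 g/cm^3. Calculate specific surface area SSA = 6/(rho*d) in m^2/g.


SSA = 6 / (3.7 * 19.0) = 0.085 m^2/g

0.085


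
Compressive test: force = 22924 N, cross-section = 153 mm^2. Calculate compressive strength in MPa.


CS = 22924 / 153 = 149.8 MPa

149.8


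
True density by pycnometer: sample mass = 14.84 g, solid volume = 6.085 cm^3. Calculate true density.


TD = 14.84 / 6.085 = 2.439 g/cm^3

2.439


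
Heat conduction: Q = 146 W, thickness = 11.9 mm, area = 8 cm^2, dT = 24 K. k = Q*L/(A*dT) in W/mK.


k = 146*11.9/1000/(8/10000*24) = 90.49 W/mK

90.49


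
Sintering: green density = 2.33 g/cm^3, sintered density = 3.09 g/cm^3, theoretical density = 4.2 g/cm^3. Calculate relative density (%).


Relative = 3.09 / 4.2 * 100 = 73.6%

73.6


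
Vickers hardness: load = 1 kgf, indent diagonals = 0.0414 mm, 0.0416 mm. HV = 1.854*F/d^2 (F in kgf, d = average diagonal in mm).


d_avg = (0.0414+0.0416)/2 = 0.0415 mm
HV = 1.854*1/0.0415^2 = 1076

1076


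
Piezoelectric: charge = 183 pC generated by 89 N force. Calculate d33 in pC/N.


d33 = 183 / 89 = 2.1 pC/N

2.1


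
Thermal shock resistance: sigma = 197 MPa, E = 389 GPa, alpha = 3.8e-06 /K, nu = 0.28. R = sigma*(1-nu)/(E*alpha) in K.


R = 197*(1-0.28)/(389*1000*3.8e-06) = 96 K

96


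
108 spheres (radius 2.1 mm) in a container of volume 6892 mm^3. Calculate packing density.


V_sphere = 4/3*pi*2.1^3 = 38.7924 mm^3
Total V = 108*38.7924 = 4189.5792 mm^3
PD = 4189.5792 / 6892 = 0.608

0.608


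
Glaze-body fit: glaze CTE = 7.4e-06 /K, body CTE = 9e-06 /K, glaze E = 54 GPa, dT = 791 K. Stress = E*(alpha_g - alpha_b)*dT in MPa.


Stress = 54*1000*(7.4e-06 - 9e-06)*791 = -68.3 MPa

-68.3


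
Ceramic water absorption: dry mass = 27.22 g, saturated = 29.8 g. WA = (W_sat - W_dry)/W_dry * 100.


WA = (29.8 - 27.22) / 27.22 * 100 = 9.48%

9.48


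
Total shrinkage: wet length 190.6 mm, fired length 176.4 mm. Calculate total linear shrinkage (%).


TS = (190.6 - 176.4) / 190.6 * 100 = 7.45%

7.45


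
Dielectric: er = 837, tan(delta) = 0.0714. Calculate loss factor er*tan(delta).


Loss = 837 * 0.0714 = 59.762

59.762


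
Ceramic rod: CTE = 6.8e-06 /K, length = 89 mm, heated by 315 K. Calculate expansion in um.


dL = 6.8e-06 * 89 * 315 * 1000 = 190.638 um

190.638


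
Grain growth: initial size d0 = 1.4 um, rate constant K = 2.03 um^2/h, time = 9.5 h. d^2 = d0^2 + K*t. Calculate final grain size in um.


d^2 = 1.4^2 + 2.03*9.5 = 21.245
d = sqrt(21.245) = 4.61 um

4.61


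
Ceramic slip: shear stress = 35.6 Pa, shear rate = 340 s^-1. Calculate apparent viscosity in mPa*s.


eta = tau/gamma * 1000 = 35.6/340 * 1000 = 104.7 mPa*s

104.7


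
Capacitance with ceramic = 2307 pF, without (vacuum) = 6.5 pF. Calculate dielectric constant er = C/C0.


er = 2307 / 6.5 = 354.92

354.92


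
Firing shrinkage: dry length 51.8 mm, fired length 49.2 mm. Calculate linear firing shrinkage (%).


FS = (51.8 - 49.2) / 51.8 * 100 = 5.02%

5.02


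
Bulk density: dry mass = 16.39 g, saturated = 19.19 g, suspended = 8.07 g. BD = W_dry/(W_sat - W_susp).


BD = 16.39 / (19.19 - 8.07) = 16.39 / 11.12 = 1.474 g/cm^3

1.474


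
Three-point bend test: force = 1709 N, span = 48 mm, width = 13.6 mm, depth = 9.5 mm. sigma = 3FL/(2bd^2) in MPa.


sigma = 3*1709*48/(2*13.6*9.5^2) = 100.3 MPa

100.3


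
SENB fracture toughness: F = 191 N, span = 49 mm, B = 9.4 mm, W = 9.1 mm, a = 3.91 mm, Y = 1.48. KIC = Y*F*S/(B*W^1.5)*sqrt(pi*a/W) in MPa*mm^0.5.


KIC = 1.48*191*49/(9.4*9.1^1.5)*sqrt(pi*3.91/9.1) = 62.37

62.37


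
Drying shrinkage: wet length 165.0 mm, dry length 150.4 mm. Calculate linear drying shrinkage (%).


DS = (165.0 - 150.4) / 165.0 * 100 = 8.85%

8.85


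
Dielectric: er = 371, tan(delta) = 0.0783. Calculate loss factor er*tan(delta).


Loss = 371 * 0.0783 = 29.049

29.049


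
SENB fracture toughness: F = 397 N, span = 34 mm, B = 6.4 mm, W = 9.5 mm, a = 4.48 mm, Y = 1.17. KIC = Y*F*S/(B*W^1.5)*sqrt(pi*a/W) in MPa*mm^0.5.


KIC = 1.17*397*34/(6.4*9.5^1.5)*sqrt(pi*4.48/9.5) = 102.58

102.58


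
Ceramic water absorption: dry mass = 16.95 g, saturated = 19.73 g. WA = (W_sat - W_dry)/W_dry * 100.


WA = (19.73 - 16.95) / 16.95 * 100 = 16.4%

16.4


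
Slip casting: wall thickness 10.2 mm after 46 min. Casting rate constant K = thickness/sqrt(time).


K = 10.2 / sqrt(46) = 10.2 / 6.7823 = 1.504 mm/min^0.5

1.504


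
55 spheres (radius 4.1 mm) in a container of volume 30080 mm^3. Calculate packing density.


V_sphere = 4/3*pi*4.1^3 = 288.6956 mm^3
Total V = 55*288.6956 = 15878.258 mm^3
PD = 15878.258 / 30080 = 0.528

0.528


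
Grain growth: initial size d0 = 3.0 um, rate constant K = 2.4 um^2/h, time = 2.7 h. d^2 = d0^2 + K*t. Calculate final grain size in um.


d^2 = 3.0^2 + 2.4*2.7 = 15.48
d = sqrt(15.48) = 3.93 um

3.93


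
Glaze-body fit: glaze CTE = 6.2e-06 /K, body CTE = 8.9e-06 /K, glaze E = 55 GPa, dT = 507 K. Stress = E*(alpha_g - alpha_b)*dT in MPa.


Stress = 55*1000*(6.2e-06 - 8.9e-06)*507 = -75.3 MPa

-75.3


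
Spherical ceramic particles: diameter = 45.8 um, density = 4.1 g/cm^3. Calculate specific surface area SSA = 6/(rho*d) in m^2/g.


SSA = 6 / (4.1 * 45.8) = 0.032 m^2/g

0.032


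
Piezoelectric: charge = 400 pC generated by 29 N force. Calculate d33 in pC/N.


d33 = 400 / 29 = 13.8 pC/N

13.8


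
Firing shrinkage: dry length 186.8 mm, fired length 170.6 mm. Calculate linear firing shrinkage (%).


FS = (186.8 - 170.6) / 186.8 * 100 = 8.67%

8.67


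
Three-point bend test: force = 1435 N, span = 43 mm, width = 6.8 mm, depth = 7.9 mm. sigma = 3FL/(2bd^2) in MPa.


sigma = 3*1435*43/(2*6.8*7.9^2) = 218.1 MPa

218.1


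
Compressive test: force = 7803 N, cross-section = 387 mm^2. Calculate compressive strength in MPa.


CS = 7803 / 387 = 20.2 MPa

20.2


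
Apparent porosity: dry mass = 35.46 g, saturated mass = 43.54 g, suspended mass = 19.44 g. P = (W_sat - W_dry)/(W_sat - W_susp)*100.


P = (43.54 - 35.46) / (43.54 - 19.44) * 100 = 8.08 / 24.1 * 100 = 33.5%

33.5


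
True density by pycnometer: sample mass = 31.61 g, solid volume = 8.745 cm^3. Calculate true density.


TD = 31.61 / 8.745 = 3.615 g/cm^3

3.615


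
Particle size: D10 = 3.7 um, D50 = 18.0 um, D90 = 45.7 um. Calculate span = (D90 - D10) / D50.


Span = (45.7 - 3.7) / 18.0 = 42.0 / 18.0 = 2.333

2.333


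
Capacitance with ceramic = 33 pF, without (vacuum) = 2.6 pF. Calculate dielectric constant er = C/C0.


er = 33 / 2.6 = 12.69

12.69


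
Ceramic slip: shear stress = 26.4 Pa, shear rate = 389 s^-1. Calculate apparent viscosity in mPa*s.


eta = tau/gamma * 1000 = 26.4/389 * 1000 = 67.9 mPa*s

67.9


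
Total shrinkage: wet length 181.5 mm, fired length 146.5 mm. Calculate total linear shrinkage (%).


TS = (181.5 - 146.5) / 181.5 * 100 = 19.28%

19.28


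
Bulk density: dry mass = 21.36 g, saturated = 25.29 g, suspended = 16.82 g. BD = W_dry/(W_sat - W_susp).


BD = 21.36 / (25.29 - 16.82) = 21.36 / 8.47 = 2.522 g/cm^3

2.522


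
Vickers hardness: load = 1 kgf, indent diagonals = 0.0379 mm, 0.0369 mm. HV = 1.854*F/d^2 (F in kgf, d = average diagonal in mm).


d_avg = (0.0379+0.0369)/2 = 0.0374 mm
HV = 1.854*1/0.0374^2 = 1325

1325


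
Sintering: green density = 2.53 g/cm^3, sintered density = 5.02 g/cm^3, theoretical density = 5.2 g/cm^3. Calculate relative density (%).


Relative = 5.02 / 5.2 * 100 = 96.5%

96.5


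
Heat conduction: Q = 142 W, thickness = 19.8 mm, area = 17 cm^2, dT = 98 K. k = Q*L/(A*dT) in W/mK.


k = 142*19.8/1000/(17/10000*98) = 16.88 W/mK

16.88


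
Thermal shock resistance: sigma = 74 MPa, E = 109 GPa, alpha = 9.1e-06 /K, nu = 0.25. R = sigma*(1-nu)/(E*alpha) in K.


R = 74*(1-0.25)/(109*1000*9.1e-06) = 56 K

56


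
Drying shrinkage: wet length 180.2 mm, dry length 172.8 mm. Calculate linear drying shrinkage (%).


DS = (180.2 - 172.8) / 180.2 * 100 = 4.11%

4.11


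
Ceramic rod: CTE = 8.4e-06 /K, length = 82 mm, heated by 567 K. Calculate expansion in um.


dL = 8.4e-06 * 82 * 567 * 1000 = 390.55 um

390.55


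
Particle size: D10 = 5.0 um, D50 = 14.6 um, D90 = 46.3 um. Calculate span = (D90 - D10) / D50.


Span = (46.3 - 5.0) / 14.6 = 41.3 / 14.6 = 2.829

2.829


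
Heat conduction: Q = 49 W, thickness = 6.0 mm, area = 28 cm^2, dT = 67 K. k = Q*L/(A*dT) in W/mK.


k = 49*6.0/1000/(28/10000*67) = 1.57 W/mK

1.57


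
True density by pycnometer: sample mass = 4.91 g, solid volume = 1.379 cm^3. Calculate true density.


TD = 4.91 / 1.379 = 3.561 g/cm^3

3.561


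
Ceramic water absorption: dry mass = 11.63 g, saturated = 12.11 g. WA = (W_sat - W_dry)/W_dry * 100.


WA = (12.11 - 11.63) / 11.63 * 100 = 4.13%

4.13


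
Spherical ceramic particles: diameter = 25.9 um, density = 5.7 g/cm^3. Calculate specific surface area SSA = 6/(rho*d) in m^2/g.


SSA = 6 / (5.7 * 25.9) = 0.041 m^2/g

0.041


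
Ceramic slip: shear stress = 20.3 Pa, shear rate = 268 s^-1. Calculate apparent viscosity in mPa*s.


eta = tau/gamma * 1000 = 20.3/268 * 1000 = 75.7 mPa*s

75.7


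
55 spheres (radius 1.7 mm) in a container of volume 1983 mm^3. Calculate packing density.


V_sphere = 4/3*pi*1.7^3 = 20.5795 mm^3
Total V = 55*20.5795 = 1131.8725 mm^3
PD = 1131.8725 / 1983 = 0.571

0.571


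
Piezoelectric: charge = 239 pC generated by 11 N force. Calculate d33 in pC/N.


d33 = 239 / 11 = 21.7 pC/N

21.7


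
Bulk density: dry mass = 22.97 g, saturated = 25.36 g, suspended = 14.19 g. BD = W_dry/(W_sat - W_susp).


BD = 22.97 / (25.36 - 14.19) = 22.97 / 11.17 = 2.056 g/cm^3

2.056


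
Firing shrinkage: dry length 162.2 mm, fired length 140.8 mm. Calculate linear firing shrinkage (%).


FS = (162.2 - 140.8) / 162.2 * 100 = 13.19%

13.19


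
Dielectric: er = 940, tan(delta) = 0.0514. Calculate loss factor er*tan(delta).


Loss = 940 * 0.0514 = 48.316

48.316


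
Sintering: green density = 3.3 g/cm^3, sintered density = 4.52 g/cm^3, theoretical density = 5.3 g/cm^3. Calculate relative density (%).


Relative = 4.52 / 5.3 * 100 = 85.3%

85.3


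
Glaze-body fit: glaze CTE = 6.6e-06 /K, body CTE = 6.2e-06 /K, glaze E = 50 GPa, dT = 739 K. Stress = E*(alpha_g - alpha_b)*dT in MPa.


Stress = 50*1000*(6.6e-06 - 6.2e-06)*739 = 14.8 MPa

14.8


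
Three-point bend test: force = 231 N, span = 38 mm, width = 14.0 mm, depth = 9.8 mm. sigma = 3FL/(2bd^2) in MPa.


sigma = 3*231*38/(2*14.0*9.8^2) = 9.8 MPa

9.8


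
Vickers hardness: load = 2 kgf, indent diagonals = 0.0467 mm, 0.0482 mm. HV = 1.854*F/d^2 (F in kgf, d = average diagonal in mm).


d_avg = (0.0467+0.0482)/2 = 0.04745 mm
HV = 1.854*2/0.04745^2 = 1647

1647


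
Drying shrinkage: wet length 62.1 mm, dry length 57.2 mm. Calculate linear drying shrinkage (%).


DS = (62.1 - 57.2) / 62.1 * 100 = 7.89%

7.89


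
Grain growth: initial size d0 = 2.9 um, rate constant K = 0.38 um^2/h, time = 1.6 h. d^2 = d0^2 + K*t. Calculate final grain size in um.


d^2 = 2.9^2 + 0.38*1.6 = 9.018
d = sqrt(9.018) = 3.0 um

3.0


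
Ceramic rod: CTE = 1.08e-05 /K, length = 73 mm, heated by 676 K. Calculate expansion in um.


dL = 1.08e-05 * 73 * 676 * 1000 = 532.958 um

532.958


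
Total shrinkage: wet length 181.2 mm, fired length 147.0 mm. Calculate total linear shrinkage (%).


TS = (181.2 - 147.0) / 181.2 * 100 = 18.87%

18.87


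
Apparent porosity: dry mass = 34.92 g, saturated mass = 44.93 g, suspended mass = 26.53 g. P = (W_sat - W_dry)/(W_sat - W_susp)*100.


P = (44.93 - 34.92) / (44.93 - 26.53) * 100 = 10.01 / 18.4 * 100 = 54.4%

54.4


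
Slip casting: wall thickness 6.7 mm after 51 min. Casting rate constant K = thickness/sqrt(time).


K = 6.7 / sqrt(51) = 6.7 / 7.1414 = 0.938 mm/min^0.5

0.938


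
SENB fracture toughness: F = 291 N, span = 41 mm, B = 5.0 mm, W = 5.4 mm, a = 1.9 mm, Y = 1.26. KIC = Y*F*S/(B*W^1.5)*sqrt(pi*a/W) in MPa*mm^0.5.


KIC = 1.26*291*41/(5.0*5.4^1.5)*sqrt(pi*1.9/5.4) = 251.91

251.91


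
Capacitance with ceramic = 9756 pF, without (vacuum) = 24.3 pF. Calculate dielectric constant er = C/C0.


er = 9756 / 24.3 = 401.48

401.48


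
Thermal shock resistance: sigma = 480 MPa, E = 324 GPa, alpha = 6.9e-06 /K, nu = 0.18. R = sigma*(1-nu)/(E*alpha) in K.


R = 480*(1-0.18)/(324*1000*6.9e-06) = 176 K

176


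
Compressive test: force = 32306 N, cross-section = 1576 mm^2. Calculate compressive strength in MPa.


CS = 32306 / 1576 = 20.5 MPa

20.5


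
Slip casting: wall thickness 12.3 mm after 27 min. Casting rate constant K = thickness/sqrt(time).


K = 12.3 / sqrt(27) = 12.3 / 5.1962 = 2.367 mm/min^0.5

2.367


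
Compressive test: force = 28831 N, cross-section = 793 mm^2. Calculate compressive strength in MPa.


CS = 28831 / 793 = 36.4 MPa

36.4


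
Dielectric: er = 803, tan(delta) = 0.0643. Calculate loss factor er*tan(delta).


Loss = 803 * 0.0643 = 51.633

51.633


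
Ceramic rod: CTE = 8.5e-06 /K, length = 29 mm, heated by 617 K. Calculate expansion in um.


dL = 8.5e-06 * 29 * 617 * 1000 = 152.091 um

152.091


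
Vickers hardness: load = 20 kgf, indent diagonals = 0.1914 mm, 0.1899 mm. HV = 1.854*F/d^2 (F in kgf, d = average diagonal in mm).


d_avg = (0.1914+0.1899)/2 = 0.19065 mm
HV = 1.854*20/0.19065^2 = 1020

1020


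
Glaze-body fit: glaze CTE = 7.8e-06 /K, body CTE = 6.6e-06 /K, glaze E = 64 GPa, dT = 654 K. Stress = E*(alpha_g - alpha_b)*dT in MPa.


Stress = 64*1000*(7.8e-06 - 6.6e-06)*654 = 50.2 MPa

50.2


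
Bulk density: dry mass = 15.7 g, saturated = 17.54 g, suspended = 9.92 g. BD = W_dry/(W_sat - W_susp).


BD = 15.7 / (17.54 - 9.92) = 15.7 / 7.62 = 2.06 g/cm^3

2.06


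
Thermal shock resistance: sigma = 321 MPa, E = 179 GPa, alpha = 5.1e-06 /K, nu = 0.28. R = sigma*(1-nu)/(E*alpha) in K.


R = 321*(1-0.28)/(179*1000*5.1e-06) = 253 K

253


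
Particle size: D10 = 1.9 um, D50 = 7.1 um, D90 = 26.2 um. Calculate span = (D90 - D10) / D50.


Span = (26.2 - 1.9) / 7.1 = 24.3 / 7.1 = 3.423

3.423


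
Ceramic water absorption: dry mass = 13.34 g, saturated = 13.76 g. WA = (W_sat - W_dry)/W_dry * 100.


WA = (13.76 - 13.34) / 13.34 * 100 = 3.15%

3.15


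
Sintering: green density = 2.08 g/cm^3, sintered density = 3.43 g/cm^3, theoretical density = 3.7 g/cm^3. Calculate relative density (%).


Relative = 3.43 / 3.7 * 100 = 92.7%

92.7


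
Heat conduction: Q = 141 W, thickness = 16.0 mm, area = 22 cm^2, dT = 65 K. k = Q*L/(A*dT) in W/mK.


k = 141*16.0/1000/(22/10000*65) = 15.78 W/mK

15.78


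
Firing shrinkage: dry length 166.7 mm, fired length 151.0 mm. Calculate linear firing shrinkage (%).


FS = (166.7 - 151.0) / 166.7 * 100 = 9.42%

9.42


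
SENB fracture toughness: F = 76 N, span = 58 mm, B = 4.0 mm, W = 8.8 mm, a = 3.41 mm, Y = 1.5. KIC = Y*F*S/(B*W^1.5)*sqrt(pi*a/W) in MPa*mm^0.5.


KIC = 1.5*76*58/(4.0*8.8^1.5)*sqrt(pi*3.41/8.8) = 69.86

69.86


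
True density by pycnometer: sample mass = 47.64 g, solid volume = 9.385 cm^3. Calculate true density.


TD = 47.64 / 9.385 = 5.076 g/cm^3

5.076


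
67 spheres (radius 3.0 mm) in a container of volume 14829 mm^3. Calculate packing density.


V_sphere = 4/3*pi*3.0^3 = 113.0973 mm^3
Total V = 67*113.0973 = 7577.5191 mm^3
PD = 7577.5191 / 14829 = 0.511

0.511


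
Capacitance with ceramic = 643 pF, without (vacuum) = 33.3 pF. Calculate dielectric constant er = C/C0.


er = 643 / 33.3 = 19.31

19.31


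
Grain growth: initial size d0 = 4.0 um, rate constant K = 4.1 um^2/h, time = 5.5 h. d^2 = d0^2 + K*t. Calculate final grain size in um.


d^2 = 4.0^2 + 4.1*5.5 = 38.55
d = sqrt(38.55) = 6.21 um

6.21


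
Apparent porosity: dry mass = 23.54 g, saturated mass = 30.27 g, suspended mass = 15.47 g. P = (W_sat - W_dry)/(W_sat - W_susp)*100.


P = (30.27 - 23.54) / (30.27 - 15.47) * 100 = 6.73 / 14.8 * 100 = 45.5%

45.5


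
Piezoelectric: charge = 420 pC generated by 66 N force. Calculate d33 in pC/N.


d33 = 420 / 66 = 6.4 pC/N

6.4


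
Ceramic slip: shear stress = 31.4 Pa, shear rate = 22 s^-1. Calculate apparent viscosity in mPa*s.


eta = tau/gamma * 1000 = 31.4/22 * 1000 = 1427.3 mPa*s

1427.3


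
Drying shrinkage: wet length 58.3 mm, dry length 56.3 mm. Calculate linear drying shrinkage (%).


DS = (58.3 - 56.3) / 58.3 * 100 = 3.43%

3.43


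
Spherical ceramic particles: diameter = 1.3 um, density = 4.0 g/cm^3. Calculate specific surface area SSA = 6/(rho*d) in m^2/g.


SSA = 6 / (4.0 * 1.3) = 1.154 m^2/g

1.154


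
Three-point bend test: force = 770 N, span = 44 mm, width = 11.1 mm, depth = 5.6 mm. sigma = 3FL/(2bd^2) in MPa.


sigma = 3*770*44/(2*11.1*5.6^2) = 146.0 MPa

146.0


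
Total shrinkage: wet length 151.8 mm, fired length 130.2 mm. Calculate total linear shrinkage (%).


TS = (151.8 - 130.2) / 151.8 * 100 = 14.23%

14.23


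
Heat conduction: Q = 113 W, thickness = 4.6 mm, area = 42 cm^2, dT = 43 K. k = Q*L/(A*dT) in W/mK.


k = 113*4.6/1000/(42/10000*43) = 2.88 W/mK

2.88


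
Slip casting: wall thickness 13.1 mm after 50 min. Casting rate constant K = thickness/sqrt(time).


K = 13.1 / sqrt(50) = 13.1 / 7.0711 = 1.853 mm/min^0.5

1.853


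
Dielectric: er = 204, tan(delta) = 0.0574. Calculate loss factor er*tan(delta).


Loss = 204 * 0.0574 = 11.71

11.71


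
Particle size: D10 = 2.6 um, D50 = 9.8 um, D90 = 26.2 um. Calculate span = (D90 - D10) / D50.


Span = (26.2 - 2.6) / 9.8 = 23.6 / 9.8 = 2.408

2.408


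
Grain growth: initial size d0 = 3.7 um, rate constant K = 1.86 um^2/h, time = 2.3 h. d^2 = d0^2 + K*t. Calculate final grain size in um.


d^2 = 3.7^2 + 1.86*2.3 = 17.968
d = sqrt(17.968) = 4.24 um

4.24


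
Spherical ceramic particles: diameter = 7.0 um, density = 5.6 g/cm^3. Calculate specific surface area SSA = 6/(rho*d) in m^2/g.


SSA = 6 / (5.6 * 7.0) = 0.153 m^2/g

0.153


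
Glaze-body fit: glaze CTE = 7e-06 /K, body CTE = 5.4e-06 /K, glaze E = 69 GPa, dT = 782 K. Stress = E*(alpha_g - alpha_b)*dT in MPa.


Stress = 69*1000*(7e-06 - 5.4e-06)*782 = 86.3 MPa

86.3


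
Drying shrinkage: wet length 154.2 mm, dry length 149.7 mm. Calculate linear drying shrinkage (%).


DS = (154.2 - 149.7) / 154.2 * 100 = 2.92%

2.92


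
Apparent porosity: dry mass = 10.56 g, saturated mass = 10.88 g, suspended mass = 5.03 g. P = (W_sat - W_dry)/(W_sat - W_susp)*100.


P = (10.88 - 10.56) / (10.88 - 5.03) * 100 = 0.32 / 5.85 * 100 = 5.5%

5.5


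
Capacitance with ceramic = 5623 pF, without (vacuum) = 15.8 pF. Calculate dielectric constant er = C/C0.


er = 5623 / 15.8 = 355.89

355.89


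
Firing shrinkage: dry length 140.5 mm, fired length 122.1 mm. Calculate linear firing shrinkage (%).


FS = (140.5 - 122.1) / 140.5 * 100 = 13.1%

13.1


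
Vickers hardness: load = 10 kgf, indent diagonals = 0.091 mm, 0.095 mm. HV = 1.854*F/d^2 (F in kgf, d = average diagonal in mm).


d_avg = (0.091+0.095)/2 = 0.093 mm
HV = 1.854*10/0.093^2 = 2144

2144


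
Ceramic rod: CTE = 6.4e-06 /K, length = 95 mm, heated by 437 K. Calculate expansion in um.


dL = 6.4e-06 * 95 * 437 * 1000 = 265.696 um

265.696


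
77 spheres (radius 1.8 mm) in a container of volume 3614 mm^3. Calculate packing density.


V_sphere = 4/3*pi*1.8^3 = 24.429 mm^3
Total V = 77*24.429 = 1881.033 mm^3
PD = 1881.033 / 3614 = 0.52

0.52


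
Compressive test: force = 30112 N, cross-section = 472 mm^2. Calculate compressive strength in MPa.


CS = 30112 / 472 = 63.8 MPa

63.8


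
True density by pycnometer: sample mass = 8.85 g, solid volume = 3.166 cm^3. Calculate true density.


TD = 8.85 / 3.166 = 2.795 g/cm^3

2.795


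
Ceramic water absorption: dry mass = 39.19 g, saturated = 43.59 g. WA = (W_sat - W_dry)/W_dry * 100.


WA = (43.59 - 39.19) / 39.19 * 100 = 11.23%

11.23


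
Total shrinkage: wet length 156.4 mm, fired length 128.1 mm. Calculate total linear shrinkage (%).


TS = (156.4 - 128.1) / 156.4 * 100 = 18.09%

18.09


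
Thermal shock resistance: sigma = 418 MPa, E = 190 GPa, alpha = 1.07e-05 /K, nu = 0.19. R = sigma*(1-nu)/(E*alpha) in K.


R = 418*(1-0.19)/(190*1000*1.07e-05) = 167 K

167


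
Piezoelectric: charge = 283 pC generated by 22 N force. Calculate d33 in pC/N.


d33 = 283 / 22 = 12.9 pC/N

12.9


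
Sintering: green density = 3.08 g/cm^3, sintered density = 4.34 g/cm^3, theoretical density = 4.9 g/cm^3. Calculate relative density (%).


Relative = 4.34 / 4.9 * 100 = 88.6%

88.6


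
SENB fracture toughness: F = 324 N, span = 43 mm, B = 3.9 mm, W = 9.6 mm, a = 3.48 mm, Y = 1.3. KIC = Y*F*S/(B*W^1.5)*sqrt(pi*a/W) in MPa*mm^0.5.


KIC = 1.3*324*43/(3.9*9.6^1.5)*sqrt(pi*3.48/9.6) = 166.62

166.62


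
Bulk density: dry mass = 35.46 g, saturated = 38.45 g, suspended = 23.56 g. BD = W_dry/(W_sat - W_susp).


BD = 35.46 / (38.45 - 23.56) = 35.46 / 14.89 = 2.381 g/cm^3

2.381


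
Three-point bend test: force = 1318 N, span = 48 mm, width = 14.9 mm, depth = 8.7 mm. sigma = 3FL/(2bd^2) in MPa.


sigma = 3*1318*48/(2*14.9*8.7^2) = 84.1 MPa

84.1


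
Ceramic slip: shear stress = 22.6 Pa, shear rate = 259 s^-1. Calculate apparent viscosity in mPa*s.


eta = tau/gamma * 1000 = 22.6/259 * 1000 = 87.3 mPa*s

87.3


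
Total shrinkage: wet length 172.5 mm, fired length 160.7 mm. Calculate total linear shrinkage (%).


TS = (172.5 - 160.7) / 172.5 * 100 = 6.84%

6.84


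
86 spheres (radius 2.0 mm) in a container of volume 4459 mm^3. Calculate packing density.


V_sphere = 4/3*pi*2.0^3 = 33.5103 mm^3
Total V = 86*33.5103 = 2881.8858 mm^3
PD = 2881.8858 / 4459 = 0.646

0.646


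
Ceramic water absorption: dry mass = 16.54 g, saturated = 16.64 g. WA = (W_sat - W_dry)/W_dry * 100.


WA = (16.64 - 16.54) / 16.54 * 100 = 0.6%

0.6


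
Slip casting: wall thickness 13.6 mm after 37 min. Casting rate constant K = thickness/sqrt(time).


K = 13.6 / sqrt(37) = 13.6 / 6.0828 = 2.236 mm/min^0.5

2.236


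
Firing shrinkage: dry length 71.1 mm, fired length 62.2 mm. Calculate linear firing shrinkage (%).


FS = (71.1 - 62.2) / 71.1 * 100 = 12.52%

12.52


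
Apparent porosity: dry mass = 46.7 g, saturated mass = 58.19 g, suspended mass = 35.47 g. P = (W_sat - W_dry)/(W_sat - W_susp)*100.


P = (58.19 - 46.7) / (58.19 - 35.47) * 100 = 11.49 / 22.72 * 100 = 50.6%

50.6


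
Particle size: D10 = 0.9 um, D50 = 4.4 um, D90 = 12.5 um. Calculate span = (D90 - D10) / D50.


Span = (12.5 - 0.9) / 4.4 = 11.6 / 4.4 = 2.636

2.636


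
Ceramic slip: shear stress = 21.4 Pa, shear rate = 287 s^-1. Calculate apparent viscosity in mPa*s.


eta = tau/gamma * 1000 = 21.4/287 * 1000 = 74.6 mPa*s

74.6


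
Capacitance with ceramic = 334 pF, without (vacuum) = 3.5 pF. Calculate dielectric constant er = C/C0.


er = 334 / 3.5 = 95.43

95.43


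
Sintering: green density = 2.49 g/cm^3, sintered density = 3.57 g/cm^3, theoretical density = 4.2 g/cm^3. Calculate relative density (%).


Relative = 3.57 / 4.2 * 100 = 85.0%

85.0


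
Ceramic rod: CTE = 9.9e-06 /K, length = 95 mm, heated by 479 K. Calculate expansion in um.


dL = 9.9e-06 * 95 * 479 * 1000 = 450.5 um

450.5


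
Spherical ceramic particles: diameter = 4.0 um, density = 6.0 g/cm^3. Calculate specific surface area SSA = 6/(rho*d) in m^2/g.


SSA = 6 / (6.0 * 4.0) = 0.25 m^2/g

0.25


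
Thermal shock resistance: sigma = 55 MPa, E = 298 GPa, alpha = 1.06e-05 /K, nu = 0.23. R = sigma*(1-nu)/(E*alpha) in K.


R = 55*(1-0.23)/(298*1000*1.06e-05) = 13 K

13


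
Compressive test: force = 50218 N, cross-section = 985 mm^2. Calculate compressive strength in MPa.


CS = 50218 / 985 = 51.0 MPa

51.0


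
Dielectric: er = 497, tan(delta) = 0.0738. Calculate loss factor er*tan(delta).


Loss = 497 * 0.0738 = 36.679

36.679


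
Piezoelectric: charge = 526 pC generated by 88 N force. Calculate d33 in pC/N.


d33 = 526 / 88 = 6.0 pC/N

6.0


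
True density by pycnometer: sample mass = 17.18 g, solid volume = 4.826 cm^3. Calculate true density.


TD = 17.18 / 4.826 = 3.56 g/cm^3

3.56


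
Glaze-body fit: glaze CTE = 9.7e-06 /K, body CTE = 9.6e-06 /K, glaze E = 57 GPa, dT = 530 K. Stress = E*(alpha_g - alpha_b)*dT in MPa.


Stress = 57*1000*(9.7e-06 - 9.6e-06)*530 = 3.0 MPa

3.0


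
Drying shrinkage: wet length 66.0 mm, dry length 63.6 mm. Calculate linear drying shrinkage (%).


DS = (66.0 - 63.6) / 66.0 * 100 = 3.64%

3.64


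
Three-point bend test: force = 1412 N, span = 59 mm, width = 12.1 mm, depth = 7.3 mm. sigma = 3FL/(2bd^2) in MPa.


sigma = 3*1412*59/(2*12.1*7.3^2) = 193.8 MPa

193.8


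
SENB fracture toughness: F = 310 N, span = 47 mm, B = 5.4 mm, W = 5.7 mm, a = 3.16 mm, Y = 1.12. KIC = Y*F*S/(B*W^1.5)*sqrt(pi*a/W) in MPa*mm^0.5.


KIC = 1.12*310*47/(5.4*5.7^1.5)*sqrt(pi*3.16/5.7) = 293.06

293.06


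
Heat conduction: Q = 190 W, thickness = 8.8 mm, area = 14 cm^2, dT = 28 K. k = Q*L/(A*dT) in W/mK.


k = 190*8.8/1000/(14/10000*28) = 42.65 W/mK

42.65


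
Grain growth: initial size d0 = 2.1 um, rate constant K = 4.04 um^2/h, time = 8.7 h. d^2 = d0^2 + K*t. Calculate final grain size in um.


d^2 = 2.1^2 + 4.04*8.7 = 39.558
d = sqrt(39.558) = 6.29 um

6.29


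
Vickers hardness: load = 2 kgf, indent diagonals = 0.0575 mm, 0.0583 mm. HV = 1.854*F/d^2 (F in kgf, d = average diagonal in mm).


d_avg = (0.0575+0.0583)/2 = 0.0579 mm
HV = 1.854*2/0.0579^2 = 1106

1106


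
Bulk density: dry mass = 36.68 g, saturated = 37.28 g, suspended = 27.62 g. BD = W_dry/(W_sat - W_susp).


BD = 36.68 / (37.28 - 27.62) = 36.68 / 9.66 = 3.797 g/cm^3

3.797


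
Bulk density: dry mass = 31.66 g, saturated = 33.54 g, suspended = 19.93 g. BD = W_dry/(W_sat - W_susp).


BD = 31.66 / (33.54 - 19.93) = 31.66 / 13.61 = 2.326 g/cm^3

2.326


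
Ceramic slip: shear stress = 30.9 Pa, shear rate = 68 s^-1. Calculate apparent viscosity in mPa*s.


eta = tau/gamma * 1000 = 30.9/68 * 1000 = 454.4 mPa*s

454.4


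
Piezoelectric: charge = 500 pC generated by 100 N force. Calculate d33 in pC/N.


d33 = 500 / 100 = 5.0 pC/N

5.0


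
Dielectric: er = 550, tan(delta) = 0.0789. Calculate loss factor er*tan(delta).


Loss = 550 * 0.0789 = 43.395

43.395


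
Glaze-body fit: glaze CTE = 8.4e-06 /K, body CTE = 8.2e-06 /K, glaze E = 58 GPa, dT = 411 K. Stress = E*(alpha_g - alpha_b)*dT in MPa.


Stress = 58*1000*(8.4e-06 - 8.2e-06)*411 = 4.8 MPa

4.8


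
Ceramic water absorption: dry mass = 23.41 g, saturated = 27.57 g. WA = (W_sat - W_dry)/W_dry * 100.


WA = (27.57 - 23.41) / 23.41 * 100 = 17.77%

17.77


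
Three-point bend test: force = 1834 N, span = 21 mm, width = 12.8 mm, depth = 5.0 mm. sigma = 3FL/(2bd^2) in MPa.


sigma = 3*1834*21/(2*12.8*5.0^2) = 180.5 MPa

180.5


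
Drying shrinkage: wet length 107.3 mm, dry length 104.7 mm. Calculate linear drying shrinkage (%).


DS = (107.3 - 104.7) / 107.3 * 100 = 2.42%

2.42


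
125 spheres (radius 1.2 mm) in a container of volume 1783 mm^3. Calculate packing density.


V_sphere = 4/3*pi*1.2^3 = 7.2382 mm^3
Total V = 125*7.2382 = 904.775 mm^3
PD = 904.775 / 1783 = 0.507

0.507


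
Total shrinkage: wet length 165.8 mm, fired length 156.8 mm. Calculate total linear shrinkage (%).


TS = (165.8 - 156.8) / 165.8 * 100 = 5.43%

5.43


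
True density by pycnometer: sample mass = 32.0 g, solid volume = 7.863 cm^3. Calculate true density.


TD = 32.0 / 7.863 = 4.07 g/cm^3

4.07


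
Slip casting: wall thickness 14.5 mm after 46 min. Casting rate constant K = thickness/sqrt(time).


K = 14.5 / sqrt(46) = 14.5 / 6.7823 = 2.138 mm/min^0.5

2.138


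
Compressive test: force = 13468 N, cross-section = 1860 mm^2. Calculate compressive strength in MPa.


CS = 13468 / 1860 = 7.2 MPa

7.2


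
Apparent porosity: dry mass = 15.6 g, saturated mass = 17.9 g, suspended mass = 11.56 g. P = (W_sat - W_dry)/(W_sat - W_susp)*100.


P = (17.9 - 15.6) / (17.9 - 11.56) * 100 = 2.3 / 6.34 * 100 = 36.3%

36.3


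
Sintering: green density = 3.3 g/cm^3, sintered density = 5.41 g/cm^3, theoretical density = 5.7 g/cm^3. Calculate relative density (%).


Relative = 5.41 / 5.7 * 100 = 94.9%

94.9


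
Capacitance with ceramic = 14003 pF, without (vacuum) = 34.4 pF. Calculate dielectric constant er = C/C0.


er = 14003 / 34.4 = 407.06

407.06


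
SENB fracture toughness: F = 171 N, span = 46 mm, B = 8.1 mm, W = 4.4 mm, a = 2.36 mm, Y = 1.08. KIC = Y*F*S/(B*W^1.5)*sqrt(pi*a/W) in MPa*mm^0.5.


KIC = 1.08*171*46/(8.1*4.4^1.5)*sqrt(pi*2.36/4.4) = 147.51

147.51


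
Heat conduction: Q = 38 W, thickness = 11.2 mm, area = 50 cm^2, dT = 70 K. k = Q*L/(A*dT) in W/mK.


k = 38*11.2/1000/(50/10000*70) = 1.22 W/mK

1.22


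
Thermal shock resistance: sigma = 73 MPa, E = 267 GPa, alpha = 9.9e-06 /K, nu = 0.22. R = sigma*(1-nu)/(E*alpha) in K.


R = 73*(1-0.22)/(267*1000*9.9e-06) = 22 K

22


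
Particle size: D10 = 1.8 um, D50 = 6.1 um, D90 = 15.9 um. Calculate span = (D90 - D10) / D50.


Span = (15.9 - 1.8) / 6.1 = 14.1 / 6.1 = 2.311

2.311


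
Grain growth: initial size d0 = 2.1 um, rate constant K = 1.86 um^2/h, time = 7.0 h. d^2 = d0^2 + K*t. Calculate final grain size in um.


d^2 = 2.1^2 + 1.86*7.0 = 17.43
d = sqrt(17.43) = 4.17 um

4.17


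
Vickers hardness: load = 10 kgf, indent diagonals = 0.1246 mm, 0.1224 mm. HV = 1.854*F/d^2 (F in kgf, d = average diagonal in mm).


d_avg = (0.1246+0.1224)/2 = 0.1235 mm
HV = 1.854*10/0.1235^2 = 1216

1216


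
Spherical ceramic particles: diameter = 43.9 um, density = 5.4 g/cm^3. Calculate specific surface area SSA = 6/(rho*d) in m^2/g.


SSA = 6 / (5.4 * 43.9) = 0.025 m^2/g

0.025


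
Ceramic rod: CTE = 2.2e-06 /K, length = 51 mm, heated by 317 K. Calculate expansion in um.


dL = 2.2e-06 * 51 * 317 * 1000 = 35.567 um

35.567


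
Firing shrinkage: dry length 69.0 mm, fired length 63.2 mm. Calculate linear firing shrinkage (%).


FS = (69.0 - 63.2) / 69.0 * 100 = 8.41%

8.41


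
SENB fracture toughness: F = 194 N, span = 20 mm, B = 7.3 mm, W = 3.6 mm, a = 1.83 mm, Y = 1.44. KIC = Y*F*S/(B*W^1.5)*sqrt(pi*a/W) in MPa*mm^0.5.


KIC = 1.44*194*20/(7.3*3.6^1.5)*sqrt(pi*1.83/3.6) = 141.6

141.6


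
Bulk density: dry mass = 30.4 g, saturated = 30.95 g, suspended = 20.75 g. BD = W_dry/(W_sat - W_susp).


BD = 30.4 / (30.95 - 20.75) = 30.4 / 10.2 = 2.98 g/cm^3

2.98


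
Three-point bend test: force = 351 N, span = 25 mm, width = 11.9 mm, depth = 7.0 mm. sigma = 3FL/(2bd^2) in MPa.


sigma = 3*351*25/(2*11.9*7.0^2) = 22.6 MPa

22.6


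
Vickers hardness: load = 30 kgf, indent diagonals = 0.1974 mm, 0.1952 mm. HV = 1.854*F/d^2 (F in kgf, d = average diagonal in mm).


d_avg = (0.1974+0.1952)/2 = 0.1963 mm
HV = 1.854*30/0.1963^2 = 1443

1443


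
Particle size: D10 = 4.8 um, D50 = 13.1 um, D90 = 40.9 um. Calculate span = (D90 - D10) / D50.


Span = (40.9 - 4.8) / 13.1 = 36.1 / 13.1 = 2.756

2.756


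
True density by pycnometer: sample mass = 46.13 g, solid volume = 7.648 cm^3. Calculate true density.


TD = 46.13 / 7.648 = 6.032 g/cm^3

6.032


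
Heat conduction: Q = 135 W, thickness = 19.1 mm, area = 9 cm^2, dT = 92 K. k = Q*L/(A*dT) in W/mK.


k = 135*19.1/1000/(9/10000*92) = 31.14 W/mK

31.14


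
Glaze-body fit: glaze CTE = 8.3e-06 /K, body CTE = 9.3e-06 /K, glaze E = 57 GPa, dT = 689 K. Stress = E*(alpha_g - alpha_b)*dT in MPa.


Stress = 57*1000*(8.3e-06 - 9.3e-06)*689 = -39.3 MPa

-39.3


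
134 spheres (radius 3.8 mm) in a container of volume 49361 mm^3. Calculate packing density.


V_sphere = 4/3*pi*3.8^3 = 229.8473 mm^3
Total V = 134*229.8473 = 30799.5382 mm^3
PD = 30799.5382 / 49361 = 0.624

0.624


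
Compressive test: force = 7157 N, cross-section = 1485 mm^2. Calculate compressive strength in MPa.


CS = 7157 / 1485 = 4.8 MPa

4.8


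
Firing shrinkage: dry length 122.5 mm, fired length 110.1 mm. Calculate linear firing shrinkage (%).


FS = (122.5 - 110.1) / 122.5 * 100 = 10.12%

10.12


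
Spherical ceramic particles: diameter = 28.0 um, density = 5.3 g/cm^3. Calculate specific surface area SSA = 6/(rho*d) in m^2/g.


SSA = 6 / (5.3 * 28.0) = 0.04 m^2/g

0.04


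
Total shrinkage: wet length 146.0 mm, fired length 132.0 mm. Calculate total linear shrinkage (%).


TS = (146.0 - 132.0) / 146.0 * 100 = 9.59%

9.59


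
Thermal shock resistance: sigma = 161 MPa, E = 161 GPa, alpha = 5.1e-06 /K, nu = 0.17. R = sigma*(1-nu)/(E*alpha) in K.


R = 161*(1-0.17)/(161*1000*5.1e-06) = 163 K

163


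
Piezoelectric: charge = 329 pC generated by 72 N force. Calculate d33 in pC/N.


d33 = 329 / 72 = 4.6 pC/N

4.6


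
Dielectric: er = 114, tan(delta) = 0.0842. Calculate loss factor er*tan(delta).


Loss = 114 * 0.0842 = 9.599

9.599


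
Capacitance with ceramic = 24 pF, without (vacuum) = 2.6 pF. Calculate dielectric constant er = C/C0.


er = 24 / 2.6 = 9.23

9.23


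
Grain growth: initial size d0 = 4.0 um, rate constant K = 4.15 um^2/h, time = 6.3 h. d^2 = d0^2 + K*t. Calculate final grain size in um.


d^2 = 4.0^2 + 4.15*6.3 = 42.145
d = sqrt(42.145) = 6.49 um

6.49


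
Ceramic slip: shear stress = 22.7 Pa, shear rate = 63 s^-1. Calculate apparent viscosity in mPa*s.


eta = tau/gamma * 1000 = 22.7/63 * 1000 = 360.3 mPa*s

360.3


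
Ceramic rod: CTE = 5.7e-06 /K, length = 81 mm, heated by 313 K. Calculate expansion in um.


dL = 5.7e-06 * 81 * 313 * 1000 = 144.512 um

144.512


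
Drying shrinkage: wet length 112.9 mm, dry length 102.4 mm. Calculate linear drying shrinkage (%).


DS = (112.9 - 102.4) / 112.9 * 100 = 9.3%

9.3


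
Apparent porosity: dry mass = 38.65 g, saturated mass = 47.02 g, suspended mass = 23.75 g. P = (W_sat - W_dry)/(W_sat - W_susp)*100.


P = (47.02 - 38.65) / (47.02 - 23.75) * 100 = 8.37 / 23.27 * 100 = 36.0%

36.0


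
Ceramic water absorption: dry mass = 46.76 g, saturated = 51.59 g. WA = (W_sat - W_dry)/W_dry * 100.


WA = (51.59 - 46.76) / 46.76 * 100 = 10.33%

10.33


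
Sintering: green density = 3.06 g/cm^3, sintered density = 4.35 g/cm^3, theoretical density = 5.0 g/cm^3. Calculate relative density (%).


Relative = 4.35 / 5.0 * 100 = 87.0%

87.0


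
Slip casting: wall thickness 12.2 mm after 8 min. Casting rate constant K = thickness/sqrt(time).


K = 12.2 / sqrt(8) = 12.2 / 2.8284 = 4.313 mm/min^0.5

4.313


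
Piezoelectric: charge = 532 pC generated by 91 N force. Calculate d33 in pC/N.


d33 = 532 / 91 = 5.8 pC/N

5.8


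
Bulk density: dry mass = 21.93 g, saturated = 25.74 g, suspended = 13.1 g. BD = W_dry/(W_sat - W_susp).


BD = 21.93 / (25.74 - 13.1) = 21.93 / 12.64 = 1.735 g/cm^3

1.735


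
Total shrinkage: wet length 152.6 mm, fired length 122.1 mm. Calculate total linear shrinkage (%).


TS = (152.6 - 122.1) / 152.6 * 100 = 19.99%

19.99


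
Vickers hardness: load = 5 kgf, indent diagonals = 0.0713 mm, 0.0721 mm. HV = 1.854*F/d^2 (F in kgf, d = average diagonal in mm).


d_avg = (0.0713+0.0721)/2 = 0.0717 mm
HV = 1.854*5/0.0717^2 = 1803

1803


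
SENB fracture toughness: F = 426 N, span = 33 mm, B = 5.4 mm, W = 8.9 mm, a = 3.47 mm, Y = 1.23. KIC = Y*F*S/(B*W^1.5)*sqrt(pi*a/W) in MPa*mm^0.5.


KIC = 1.23*426*33/(5.4*8.9^1.5)*sqrt(pi*3.47/8.9) = 133.47

133.47


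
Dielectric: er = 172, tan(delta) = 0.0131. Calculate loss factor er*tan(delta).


Loss = 172 * 0.0131 = 2.253

2.253


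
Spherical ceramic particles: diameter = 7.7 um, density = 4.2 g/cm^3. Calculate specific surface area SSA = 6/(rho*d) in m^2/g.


SSA = 6 / (4.2 * 7.7) = 0.186 m^2/g

0.186


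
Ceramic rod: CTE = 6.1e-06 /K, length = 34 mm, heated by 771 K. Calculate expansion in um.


dL = 6.1e-06 * 34 * 771 * 1000 = 159.905 um

159.905


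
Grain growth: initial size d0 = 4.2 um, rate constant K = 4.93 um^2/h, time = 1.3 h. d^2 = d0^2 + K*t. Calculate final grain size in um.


d^2 = 4.2^2 + 4.93*1.3 = 24.049
d = sqrt(24.049) = 4.9 um

4.9


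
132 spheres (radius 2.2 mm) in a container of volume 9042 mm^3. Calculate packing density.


V_sphere = 4/3*pi*2.2^3 = 44.6022 mm^3
Total V = 132*44.6022 = 5887.4904 mm^3
PD = 5887.4904 / 9042 = 0.651

0.651


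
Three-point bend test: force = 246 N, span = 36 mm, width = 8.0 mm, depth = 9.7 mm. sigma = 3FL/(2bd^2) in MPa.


sigma = 3*246*36/(2*8.0*9.7^2) = 17.6 MPa

17.6


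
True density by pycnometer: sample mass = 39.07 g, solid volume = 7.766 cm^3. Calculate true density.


TD = 39.07 / 7.766 = 5.031 g/cm^3

5.031


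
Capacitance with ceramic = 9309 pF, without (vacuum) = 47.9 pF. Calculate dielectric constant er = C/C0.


er = 9309 / 47.9 = 194.34

194.34


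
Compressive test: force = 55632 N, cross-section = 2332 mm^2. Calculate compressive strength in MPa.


CS = 55632 / 2332 = 23.9 MPa

23.9


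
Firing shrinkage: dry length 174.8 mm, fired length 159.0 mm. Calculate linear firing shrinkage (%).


FS = (174.8 - 159.0) / 174.8 * 100 = 9.04%

9.04


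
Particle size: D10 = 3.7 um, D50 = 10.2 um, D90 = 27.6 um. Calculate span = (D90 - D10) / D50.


Span = (27.6 - 3.7) / 10.2 = 23.9 / 10.2 = 2.343

2.343


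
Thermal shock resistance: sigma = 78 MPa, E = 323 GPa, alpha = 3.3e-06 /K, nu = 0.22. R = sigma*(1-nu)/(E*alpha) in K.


R = 78*(1-0.22)/(323*1000*3.3e-06) = 57 K

57


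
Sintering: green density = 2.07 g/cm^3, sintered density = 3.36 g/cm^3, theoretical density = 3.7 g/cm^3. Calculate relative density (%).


Relative = 3.36 / 3.7 * 100 = 90.8%

90.8


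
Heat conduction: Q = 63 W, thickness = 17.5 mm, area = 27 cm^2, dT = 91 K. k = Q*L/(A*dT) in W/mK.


k = 63*17.5/1000/(27/10000*91) = 4.49 W/mK

4.49


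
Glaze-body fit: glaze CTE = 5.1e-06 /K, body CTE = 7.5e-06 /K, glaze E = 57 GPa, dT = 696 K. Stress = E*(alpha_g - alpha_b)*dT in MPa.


Stress = 57*1000*(5.1e-06 - 7.5e-06)*696 = -95.2 MPa

-95.2


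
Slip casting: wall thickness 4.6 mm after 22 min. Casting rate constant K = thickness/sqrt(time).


K = 4.6 / sqrt(22) = 4.6 / 4.6904 = 0.981 mm/min^0.5

0.981


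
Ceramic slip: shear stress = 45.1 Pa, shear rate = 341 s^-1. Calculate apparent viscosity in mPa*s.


eta = tau/gamma * 1000 = 45.1/341 * 1000 = 132.3 mPa*s

132.3


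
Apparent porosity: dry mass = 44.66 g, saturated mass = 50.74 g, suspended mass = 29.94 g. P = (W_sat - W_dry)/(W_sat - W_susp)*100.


P = (50.74 - 44.66) / (50.74 - 29.94) * 100 = 6.08 / 20.8 * 100 = 29.2%

29.2
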